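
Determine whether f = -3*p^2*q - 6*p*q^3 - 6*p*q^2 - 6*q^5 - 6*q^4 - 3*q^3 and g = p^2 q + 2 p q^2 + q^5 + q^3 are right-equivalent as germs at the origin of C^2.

The Hessian of f at 0 is [[0, 0], [0, 0]] with rank 0, so corank 2. A Groebner basis of the Jacobian ideal J(f) in C{p,q} is {p^3 - 3*p^2/4 - 5*p*q/2 - 7*q^2/4, p^2*q + p^2/2 + 2*p*q + 3*q^2/2, -p^2/4 + p*q^2 - 3*p*q/2 - 5*q^2/4, p*q + q^3 + q^2}; counting standard monomials gives mu = 6. Corank 2; j^3 = -3*q*(p + q)^2 has shape L^2 M (L != M), so D-series; mu = 6 gives D_6. The Hessian of g at 0 is [[0, 0], [0, 0]] with rank 0, so corank 2. A Groebner basis of the Jacobian ideal J(g) in C{p,q} is {p^2/5 + q^4 - q^2/5, p^3 + q^3, p*q + q^2}; counting standard monomials gives mu = 6. Corank 2; j^3 = q*(p + q)^2 has shape L^2 M (L != M), so D-series; mu = 6 gives D_6. Both have type D_6, hence right-equivalent.

Yes.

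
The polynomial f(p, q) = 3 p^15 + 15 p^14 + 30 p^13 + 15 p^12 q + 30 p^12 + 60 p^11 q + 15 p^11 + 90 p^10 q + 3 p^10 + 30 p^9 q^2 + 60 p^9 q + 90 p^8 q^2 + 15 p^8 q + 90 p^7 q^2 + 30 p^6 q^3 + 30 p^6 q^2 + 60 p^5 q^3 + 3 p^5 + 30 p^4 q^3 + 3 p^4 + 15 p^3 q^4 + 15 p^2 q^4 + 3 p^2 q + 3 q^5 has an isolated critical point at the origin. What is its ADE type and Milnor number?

Type D_6, Milnor number mu = 6.

The Hessian of f at 0 has rank 0. Corank 2; j^3 = 3*p^2*q has shape L^2 M (L != M), so D-series; mu = 6 gives D_6.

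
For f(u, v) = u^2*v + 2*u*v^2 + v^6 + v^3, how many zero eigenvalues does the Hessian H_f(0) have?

2

Hessian at 0 has rank 0.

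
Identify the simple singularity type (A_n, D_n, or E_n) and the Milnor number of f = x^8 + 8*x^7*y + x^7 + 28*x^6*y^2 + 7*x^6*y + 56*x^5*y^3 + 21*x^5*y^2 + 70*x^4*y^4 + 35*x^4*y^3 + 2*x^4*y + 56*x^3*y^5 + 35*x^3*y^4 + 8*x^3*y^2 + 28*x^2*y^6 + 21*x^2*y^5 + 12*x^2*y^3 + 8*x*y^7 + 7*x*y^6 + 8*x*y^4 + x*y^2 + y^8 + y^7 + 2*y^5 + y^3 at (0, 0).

Type D9, Milnor number mu = 9.

The Hessian of f at 0 is [[0, 0], [0, 0]] with rank 0, so corank 2. A Groebner basis of the Jacobian ideal J(f) in C{x,y} is {x^4 - 32*x*y^2 + x*y - 3*y^2, x^3*y + 8*x*y^2 + y^2, x^2*y^2, y^3}; counting standard monomials gives mu = 9. Corank 2; j^3 = y^2*(x + y) has shape L^2 M (L != M), so D-series; mu = 9 gives D_9.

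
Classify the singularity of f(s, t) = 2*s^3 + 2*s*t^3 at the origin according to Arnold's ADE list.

E_{7}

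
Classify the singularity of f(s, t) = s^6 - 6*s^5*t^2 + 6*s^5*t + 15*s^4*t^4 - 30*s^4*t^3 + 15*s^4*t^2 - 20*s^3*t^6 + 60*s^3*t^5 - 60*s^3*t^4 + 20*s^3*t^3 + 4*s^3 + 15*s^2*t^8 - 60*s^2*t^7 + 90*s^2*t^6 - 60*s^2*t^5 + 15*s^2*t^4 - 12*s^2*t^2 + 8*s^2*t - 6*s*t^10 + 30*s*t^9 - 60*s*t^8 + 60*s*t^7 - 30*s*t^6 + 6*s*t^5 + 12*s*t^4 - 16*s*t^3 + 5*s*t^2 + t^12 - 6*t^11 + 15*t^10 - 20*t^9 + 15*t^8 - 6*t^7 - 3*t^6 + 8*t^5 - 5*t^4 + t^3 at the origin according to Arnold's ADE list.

D_{7}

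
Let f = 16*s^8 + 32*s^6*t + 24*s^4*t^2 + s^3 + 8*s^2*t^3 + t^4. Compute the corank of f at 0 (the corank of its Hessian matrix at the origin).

2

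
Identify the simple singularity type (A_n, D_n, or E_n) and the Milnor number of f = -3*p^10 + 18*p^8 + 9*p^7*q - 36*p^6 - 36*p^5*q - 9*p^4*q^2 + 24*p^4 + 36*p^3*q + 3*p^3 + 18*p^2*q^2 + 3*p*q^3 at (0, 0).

Type E_{7}, Milnor number mu = 7.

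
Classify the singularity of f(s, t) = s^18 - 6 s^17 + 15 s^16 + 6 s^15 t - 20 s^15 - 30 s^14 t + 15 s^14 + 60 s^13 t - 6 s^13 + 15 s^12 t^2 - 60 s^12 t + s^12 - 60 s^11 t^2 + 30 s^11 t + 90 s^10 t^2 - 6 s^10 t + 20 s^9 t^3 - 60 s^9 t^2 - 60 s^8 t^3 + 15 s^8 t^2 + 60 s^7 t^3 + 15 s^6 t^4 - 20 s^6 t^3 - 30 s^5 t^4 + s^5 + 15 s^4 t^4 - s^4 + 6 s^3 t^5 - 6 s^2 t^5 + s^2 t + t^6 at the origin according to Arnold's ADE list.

D_{7}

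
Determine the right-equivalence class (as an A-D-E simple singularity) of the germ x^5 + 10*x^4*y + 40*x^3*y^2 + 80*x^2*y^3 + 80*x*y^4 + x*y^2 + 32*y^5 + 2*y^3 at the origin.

D_6

The Hessian of f at 0 has rank 0. Corank 2; j^3 = y^2*(x + 2*y) has shape L^2 M (L != M), so D-series; mu = 6 gives D_6.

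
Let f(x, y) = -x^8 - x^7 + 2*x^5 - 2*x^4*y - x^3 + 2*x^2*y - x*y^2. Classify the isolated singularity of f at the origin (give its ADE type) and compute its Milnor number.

The Hessian of f at 0 has rank 0. Corank 2; j^3 = -x*(x - y)^2 has shape L^2 M (L != M), so D-series; mu = 9 gives D_9.

Type D_9, Milnor number mu = 9.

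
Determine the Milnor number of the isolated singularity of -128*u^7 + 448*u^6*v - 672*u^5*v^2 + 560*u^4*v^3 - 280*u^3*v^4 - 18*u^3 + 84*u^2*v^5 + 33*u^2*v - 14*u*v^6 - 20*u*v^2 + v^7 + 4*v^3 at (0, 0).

8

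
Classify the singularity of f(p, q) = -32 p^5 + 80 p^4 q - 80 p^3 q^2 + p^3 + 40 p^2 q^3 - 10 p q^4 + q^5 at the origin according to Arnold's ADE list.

E8

The Hessian of f at 0 has rank 0. Corank 2; j^3 = p^3 is a perfect cube, so E-series; the 5-jet and mu = 8 give E_8.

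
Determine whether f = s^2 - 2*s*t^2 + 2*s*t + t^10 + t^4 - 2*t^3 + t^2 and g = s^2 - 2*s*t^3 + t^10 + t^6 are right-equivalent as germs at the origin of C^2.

The Hessian of f at 0 has rank 1. Corank 1: A-series; mu = 9 gives A_9. The Hessian of g at 0 has rank 1. Corank 1: A-series; mu = 9 gives A_9. Both have type A_9, hence right-equivalent.

Yes.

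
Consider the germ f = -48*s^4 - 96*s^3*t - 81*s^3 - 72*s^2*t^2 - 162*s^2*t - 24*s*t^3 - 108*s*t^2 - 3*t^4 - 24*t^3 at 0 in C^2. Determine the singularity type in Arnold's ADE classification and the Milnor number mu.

The Hessian of f at 0 has rank 0. Corank 2; j^3 = -3*(3*s + 2*t)^3 is a perfect cube, so E-series; the 4-jet and mu = 6 give E_6.

Type E_{6}, Milnor number mu = 6.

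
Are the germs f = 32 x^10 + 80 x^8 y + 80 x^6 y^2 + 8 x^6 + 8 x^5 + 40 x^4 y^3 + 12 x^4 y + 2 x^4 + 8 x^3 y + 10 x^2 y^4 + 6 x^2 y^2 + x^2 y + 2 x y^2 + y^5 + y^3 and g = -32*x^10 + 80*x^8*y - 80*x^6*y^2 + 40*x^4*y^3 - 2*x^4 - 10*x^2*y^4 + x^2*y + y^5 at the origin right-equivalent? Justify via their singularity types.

The Hessian of f at 0 has rank 0. Corank 2; j^3 = y*(x + y)^2 has shape L^2 M (L != M), so D-series; mu = 6 gives D_6. The Hessian of g at 0 has rank 0. Corank 2; j^3 = x^2*y has shape L^2 M (L != M), so D-series; mu = 6 gives D_6. Both have type D_6, hence right-equivalent.

Yes.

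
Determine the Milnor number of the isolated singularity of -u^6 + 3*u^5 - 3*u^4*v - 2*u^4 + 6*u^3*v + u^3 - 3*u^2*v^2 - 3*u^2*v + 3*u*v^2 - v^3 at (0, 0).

6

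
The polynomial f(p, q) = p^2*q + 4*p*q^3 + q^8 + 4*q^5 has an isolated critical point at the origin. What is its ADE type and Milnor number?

Type D9, Milnor number mu = 9.

The Hessian of f at 0 is [[0, 0], [0, 0]] with rank 0, so corank 2. A Groebner basis of the Jacobian ideal J(f) in C{p,q} is {p^4, p^3*q - p^2 - 2*p*q^2, p^3/2 + p^2*q^2, p*q/2 + q^3}; counting standard monomials gives mu = 9. Corank 2; j^3 = p^2*q has shape L^2 M (L != M), so D-series; mu = 9 gives D_9.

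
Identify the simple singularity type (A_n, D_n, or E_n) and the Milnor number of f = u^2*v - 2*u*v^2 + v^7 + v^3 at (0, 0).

The Hessian of f at 0 has rank 0. Corank 2; j^3 = v*(u - v)^2 has shape L^2 M (L != M), so D-series; mu = 8 gives D_8.

Type D_{8}, Milnor number mu = 8.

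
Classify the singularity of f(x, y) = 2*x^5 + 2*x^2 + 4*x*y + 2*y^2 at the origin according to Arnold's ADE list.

A_{4}

The Hessian of f at 0 has rank 1. Corank 1: A-series; mu = 4 gives A_4.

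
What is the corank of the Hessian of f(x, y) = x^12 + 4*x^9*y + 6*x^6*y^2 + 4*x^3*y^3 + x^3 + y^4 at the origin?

2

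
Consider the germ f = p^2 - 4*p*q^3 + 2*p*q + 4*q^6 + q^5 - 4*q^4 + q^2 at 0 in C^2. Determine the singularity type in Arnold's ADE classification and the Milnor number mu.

Type A4, Milnor number mu = 4.

The Hessian of f at 0 has rank 1. Corank 1: A-series; mu = 4 gives A_4.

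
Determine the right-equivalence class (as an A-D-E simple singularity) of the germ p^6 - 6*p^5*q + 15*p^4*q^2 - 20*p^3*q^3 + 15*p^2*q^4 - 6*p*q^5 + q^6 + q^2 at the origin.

The Hessian of f at 0 is [[0, 0], [0, 2]] with rank 1, so corank 1. A Groebner basis of the Jacobian ideal J(f) in C{p,q} is {p^5, q}; counting standard monomials gives mu = 5. Corank 1: A-series; mu = 5 gives A_5.

A_5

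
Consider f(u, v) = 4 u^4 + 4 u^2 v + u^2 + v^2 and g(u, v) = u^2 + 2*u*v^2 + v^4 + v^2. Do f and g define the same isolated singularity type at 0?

Yes.

The Hessian of f at 0 has rank 2. Corank 0: nondegenerate Morse point, so A_1. The Hessian of g at 0 has rank 2. Corank 0: nondegenerate Morse point, so A_1. Both have type A_1, hence right-equivalent.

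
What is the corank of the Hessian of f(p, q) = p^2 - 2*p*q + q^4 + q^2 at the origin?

1

Hessian at 0 has rank 1.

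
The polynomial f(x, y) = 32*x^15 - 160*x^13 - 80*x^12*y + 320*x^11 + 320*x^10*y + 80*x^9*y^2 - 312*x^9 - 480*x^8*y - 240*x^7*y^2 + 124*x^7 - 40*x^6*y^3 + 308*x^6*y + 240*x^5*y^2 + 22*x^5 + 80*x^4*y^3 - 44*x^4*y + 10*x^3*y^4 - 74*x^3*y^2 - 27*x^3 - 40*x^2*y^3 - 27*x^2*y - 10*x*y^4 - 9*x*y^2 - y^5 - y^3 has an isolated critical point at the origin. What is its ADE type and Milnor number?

Type E_8, Milnor number mu = 8.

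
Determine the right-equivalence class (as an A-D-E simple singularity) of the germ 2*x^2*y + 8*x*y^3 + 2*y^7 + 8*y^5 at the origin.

D_8

The Hessian of f at 0 is [[0, 0], [0, 0]] with rank 0, so corank 2. A Groebner basis of the Jacobian ideal J(f) in C{x,y} is {x^2*y^2 + 4*x^2/7 + 8*x*y^2/7, x^3 - 8*x^2/7 - 16*x*y^2/7, x*y/2 + y^3}; counting standard monomials gives mu = 8. Corank 2; j^3 = 2*x^2*y has shape L^2 M (L != M), so D-series; mu = 8 gives D_8.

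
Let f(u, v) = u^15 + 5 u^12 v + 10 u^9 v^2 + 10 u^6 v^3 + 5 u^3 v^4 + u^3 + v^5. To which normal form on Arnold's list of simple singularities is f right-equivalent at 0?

E_8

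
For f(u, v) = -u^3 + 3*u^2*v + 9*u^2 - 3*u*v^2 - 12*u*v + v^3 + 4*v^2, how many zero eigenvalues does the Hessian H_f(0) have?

1

Hessian at 0 has rank 1.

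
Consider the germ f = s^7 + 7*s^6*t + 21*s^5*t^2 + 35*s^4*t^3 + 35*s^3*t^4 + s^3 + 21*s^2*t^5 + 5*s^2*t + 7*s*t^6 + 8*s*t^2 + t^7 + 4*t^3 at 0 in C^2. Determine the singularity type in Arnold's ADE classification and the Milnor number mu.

The Hessian of f at 0 is [[0, 0], [0, 0]] with rank 0, so corank 2. A Groebner basis of the Jacobian ideal J(f) in C{s,t} is {s*t/7 + t^6 + 2*t^2/7, s*t^2 + 2*t^3, s^2 + 3*s*t + 2*t^2}; counting standard monomials gives mu = 8. Corank 2; j^3 = (s + t)*(s + 2*t)^2 has shape L^2 M (L != M), so D-series; mu = 8 gives D_8.

Type D_8, Milnor number mu = 8.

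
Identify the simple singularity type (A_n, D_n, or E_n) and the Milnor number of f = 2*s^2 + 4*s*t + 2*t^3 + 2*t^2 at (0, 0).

The Hessian of f at 0 has rank 1. Corank 1: A-series; mu = 2 gives A_2.

Type A_2, Milnor number mu = 2.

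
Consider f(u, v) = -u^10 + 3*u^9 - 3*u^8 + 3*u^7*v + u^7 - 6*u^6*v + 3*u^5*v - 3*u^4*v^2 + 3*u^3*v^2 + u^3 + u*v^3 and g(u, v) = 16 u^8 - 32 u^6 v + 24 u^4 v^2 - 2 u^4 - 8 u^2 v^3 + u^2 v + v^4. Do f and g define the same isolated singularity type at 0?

No.

The Hessian of f at 0 has rank 0. Corank 2; j^3 = u^3 is a perfect cube, so E-series; the 4-jet and mu = 7 give E_7. The Hessian of g at 0 has rank 0. Corank 2; j^3 = u^2*v has shape L^2 M (L != M), so D-series; mu = 5 gives D_5. f is E_7 but g is D_5, hence not right-equivalent.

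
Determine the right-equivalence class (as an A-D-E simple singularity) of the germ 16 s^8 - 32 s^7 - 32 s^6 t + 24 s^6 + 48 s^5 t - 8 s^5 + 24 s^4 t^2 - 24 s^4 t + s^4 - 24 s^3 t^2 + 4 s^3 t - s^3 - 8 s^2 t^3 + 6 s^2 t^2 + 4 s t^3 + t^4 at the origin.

E_6

The Hessian of f at 0 has rank 0. Corank 2; j^3 = -s^3 is a perfect cube, so E-series; the 4-jet and mu = 6 give E_6.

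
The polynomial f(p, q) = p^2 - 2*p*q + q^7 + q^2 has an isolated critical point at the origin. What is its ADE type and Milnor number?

Type A_6, Milnor number mu = 6.

The Hessian of f at 0 is [[2, -2], [-2, 2]] with rank 1, so corank 1. A Groebner basis of the Jacobian ideal J(f) in C{p,q} is {q^6, p - q}; counting standard monomials gives mu = 6. Corank 1: A-series; mu = 6 gives A_6.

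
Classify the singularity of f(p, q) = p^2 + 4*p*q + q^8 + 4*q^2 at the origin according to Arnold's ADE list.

The Hessian of f at 0 has rank 1. Corank 1: A-series; mu = 7 gives A_7.

A_{7}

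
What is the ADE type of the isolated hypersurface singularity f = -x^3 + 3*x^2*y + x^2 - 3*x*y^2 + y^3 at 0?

The Hessian of f at 0 has rank 1. Corank 1: A-series; mu = 2 gives A_2.

A_{2}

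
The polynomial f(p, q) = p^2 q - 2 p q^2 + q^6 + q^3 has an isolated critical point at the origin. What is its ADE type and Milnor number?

The Hessian of f at 0 has rank 0. Corank 2; j^3 = q*(p - q)^2 has shape L^2 M (L != M), so D-series; mu = 7 gives D_7.

Type D_7, Milnor number mu = 7.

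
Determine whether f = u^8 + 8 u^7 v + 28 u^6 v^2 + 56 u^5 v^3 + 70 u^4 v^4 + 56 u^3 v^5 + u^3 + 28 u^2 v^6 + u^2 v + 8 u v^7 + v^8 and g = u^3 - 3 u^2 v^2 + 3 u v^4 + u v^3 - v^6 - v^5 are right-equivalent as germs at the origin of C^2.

The Hessian of f at 0 is [[0, 0], [0, 0]] with rank 0, so corank 2. A Groebner basis of the Jacobian ideal J(f) in C{u,v} is {-u*v/8 + v^7, u*v^2, u^2 + u*v}; counting standard monomials gives mu = 9. Corank 2; j^3 = u^2*(u + v) has shape L^2 M (L != M), so D-series; mu = 9 gives D_9. The Hessian of g at 0 is [[0, 0], [0, 0]] with rank 0, so corank 2. A Groebner basis of the Jacobian ideal J(g) in C{u,v} is {-u^2 + v^4 - v^3/3, u^3, u^2*v + u^2/3 + v^3/9, -u^2 + u*v^2 - v^3/3}; counting standard monomials gives mu = 7. Corank 2; j^3 = u^3 is a perfect cube, so E-series; the 4-jet and mu = 7 give E_7. f is D_9 but g is E_7, hence not right-equivalent.

No.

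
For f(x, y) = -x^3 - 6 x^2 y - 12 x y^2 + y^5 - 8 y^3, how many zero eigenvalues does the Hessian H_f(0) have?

Hessian at 0 has rank 0.

2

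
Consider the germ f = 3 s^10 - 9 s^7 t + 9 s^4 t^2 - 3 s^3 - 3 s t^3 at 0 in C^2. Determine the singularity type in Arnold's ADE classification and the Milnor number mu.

The Hessian of f at 0 has rank 0. Corank 2; j^3 = -3*s^3 is a perfect cube, so E-series; the 4-jet and mu = 7 give E_7.

Type E_{7}, Milnor number mu = 7.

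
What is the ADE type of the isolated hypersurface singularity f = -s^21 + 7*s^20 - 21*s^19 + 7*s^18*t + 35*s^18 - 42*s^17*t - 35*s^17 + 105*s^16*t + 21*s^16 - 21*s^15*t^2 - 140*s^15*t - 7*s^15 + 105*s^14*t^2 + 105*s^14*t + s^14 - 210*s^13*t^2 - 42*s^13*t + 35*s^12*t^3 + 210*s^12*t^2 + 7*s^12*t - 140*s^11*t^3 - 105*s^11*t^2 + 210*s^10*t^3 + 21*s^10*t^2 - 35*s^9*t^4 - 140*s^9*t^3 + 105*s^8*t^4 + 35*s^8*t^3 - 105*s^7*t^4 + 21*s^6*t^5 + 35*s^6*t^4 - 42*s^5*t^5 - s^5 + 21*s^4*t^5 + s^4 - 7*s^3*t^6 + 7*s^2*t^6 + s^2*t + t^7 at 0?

D_{8}

The Hessian of f at 0 is [[0, 0], [0, 0]] with rank 0, so corank 2. A Groebner basis of the Jacobian ideal J(f) in C{s,t} is {s^2/7 + t^6, s^3, s*t}; counting standard monomials gives mu = 8. Corank 2; j^3 = s^2*t has shape L^2 M (L != M), so D-series; mu = 8 gives D_8.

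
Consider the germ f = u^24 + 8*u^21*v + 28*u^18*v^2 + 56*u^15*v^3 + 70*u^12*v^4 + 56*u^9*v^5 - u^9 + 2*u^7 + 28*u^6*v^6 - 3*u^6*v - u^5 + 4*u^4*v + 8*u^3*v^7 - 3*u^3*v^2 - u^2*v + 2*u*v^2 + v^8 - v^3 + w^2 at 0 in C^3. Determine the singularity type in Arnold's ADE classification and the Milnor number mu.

Type D9, Milnor number mu = 9.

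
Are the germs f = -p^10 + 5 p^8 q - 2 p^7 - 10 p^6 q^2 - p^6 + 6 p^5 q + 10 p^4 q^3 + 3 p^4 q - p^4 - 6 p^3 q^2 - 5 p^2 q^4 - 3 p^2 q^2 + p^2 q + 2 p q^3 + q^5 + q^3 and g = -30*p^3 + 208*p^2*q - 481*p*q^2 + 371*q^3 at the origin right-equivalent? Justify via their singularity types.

The Hessian of f at 0 has rank 0. Corank 2; j^3 = q*(p^2 + q^2) splits into three distinct lines over C (the quadratic factor has nonzero discriminant), so D_4. The Hessian of g at 0 has rank 0. Corank 2; j^3 = -(3*p - 7*q)*(10*p^2 - 46*p*q + 53*q^2) splits into three distinct lines over C (the quadratic factor has nonzero discriminant), so D_4. Both have type D_4, hence right-equivalent.

Yes.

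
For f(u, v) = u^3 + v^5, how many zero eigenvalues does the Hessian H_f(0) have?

2

Hessian at 0 has rank 0.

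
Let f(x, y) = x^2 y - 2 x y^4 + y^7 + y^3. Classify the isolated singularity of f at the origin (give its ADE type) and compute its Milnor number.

The Hessian of f at 0 has rank 0. Corank 2; j^3 = y*(x^2 + y^2) splits into three distinct lines over C (the quadratic factor has nonzero discriminant), so D_4.

Type D_4, Milnor number mu = 4.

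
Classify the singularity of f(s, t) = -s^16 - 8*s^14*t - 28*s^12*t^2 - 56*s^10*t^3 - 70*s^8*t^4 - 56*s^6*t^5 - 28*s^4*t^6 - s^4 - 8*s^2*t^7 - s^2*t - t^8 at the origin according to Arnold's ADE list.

The Hessian of f at 0 has rank 0. Corank 2; j^3 = -s^2*t has shape L^2 M (L != M), so D-series; mu = 9 gives D_9.

D_9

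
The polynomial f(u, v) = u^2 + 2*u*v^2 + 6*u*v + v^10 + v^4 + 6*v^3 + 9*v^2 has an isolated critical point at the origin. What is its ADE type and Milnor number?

Type A_9, Milnor number mu = 9.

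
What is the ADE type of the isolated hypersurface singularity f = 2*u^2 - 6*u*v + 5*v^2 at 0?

A_1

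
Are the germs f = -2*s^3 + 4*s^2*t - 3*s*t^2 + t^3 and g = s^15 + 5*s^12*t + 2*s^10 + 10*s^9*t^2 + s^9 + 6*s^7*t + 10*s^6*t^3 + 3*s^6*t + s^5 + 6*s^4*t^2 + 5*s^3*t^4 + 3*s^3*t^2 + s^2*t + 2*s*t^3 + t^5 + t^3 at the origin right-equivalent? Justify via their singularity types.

Yes.

The Hessian of f at 0 is [[0, 0], [0, 0]] with rank 0, so corank 2. A Groebner basis of the Jacobian ideal J(f) in C{s,t} is {t^3, s^2 - 3*t^2/2, s*t - 3*t^2/2}; counting standard monomials gives mu = 4. Corank 2; j^3 = -(s - t)*(2*s^2 - 2*s*t + t^2) splits into three distinct lines over C (the quadratic factor has nonzero discriminant), so D_4. The Hessian of g at 0 is [[0, 0], [0, 0]] with rank 0, so corank 2. A Groebner basis of the Jacobian ideal J(g) in C{s,t} is {t^3, s^2 + 3*t^2, s*t}; counting standard monomials gives mu = 4. Corank 2; j^3 = t*(s^2 + t^2) splits into three distinct lines over C (the quadratic factor has nonzero discriminant), so D_4. Both have type D_4, hence right-equivalent.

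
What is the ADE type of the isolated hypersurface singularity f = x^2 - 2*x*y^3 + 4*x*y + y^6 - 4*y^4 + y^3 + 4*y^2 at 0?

A_{2}

The Hessian of f at 0 has rank 1. Corank 1: A-series; mu = 2 gives A_2.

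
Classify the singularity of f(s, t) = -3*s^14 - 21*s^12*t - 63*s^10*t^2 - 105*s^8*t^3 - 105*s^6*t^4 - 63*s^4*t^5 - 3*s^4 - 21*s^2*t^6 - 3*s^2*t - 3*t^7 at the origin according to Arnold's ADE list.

The Hessian of f at 0 has rank 0. Corank 2; j^3 = -3*s^2*t has shape L^2 M (L != M), so D-series; mu = 8 gives D_8.

D8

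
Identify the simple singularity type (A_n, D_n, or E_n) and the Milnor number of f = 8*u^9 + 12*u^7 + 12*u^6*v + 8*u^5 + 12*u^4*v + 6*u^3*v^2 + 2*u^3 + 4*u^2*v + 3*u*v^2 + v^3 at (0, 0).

Type D_4, Milnor number mu = 4.

The Hessian of f at 0 has rank 0. Corank 2; j^3 = (u + v)*(2*u^2 + 2*u*v + v^2) splits into three distinct lines over C (the quadratic factor has nonzero discriminant), so D_4.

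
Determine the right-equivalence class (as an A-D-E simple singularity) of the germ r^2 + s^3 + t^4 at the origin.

E6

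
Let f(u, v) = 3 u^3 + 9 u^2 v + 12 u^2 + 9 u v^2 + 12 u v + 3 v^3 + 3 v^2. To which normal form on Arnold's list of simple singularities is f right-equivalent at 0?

A_2

The Hessian of f at 0 has rank 1. Corank 1: A-series; mu = 2 gives A_2.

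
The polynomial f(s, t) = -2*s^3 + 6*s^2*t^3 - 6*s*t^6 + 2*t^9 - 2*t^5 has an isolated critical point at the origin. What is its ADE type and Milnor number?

Type E_8, Milnor number mu = 8.

The Hessian of f at 0 has rank 0. Corank 2; j^3 = -2*s^3 is a perfect cube, so E-series; the 5-jet and mu = 8 give E_8.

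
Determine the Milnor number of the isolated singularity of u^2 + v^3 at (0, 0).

2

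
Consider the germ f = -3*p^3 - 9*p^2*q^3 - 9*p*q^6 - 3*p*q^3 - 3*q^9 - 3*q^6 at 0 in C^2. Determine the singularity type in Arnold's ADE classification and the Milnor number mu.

Type E_7, Milnor number mu = 7.

The Hessian of f at 0 is [[0, 0], [0, 0]] with rank 0, so corank 2. A Groebner basis of the Jacobian ideal J(f) in C{p,q} is {p^3, p*q^2, 3*p^2 + q^3}; counting standard monomials gives mu = 7. Corank 2; j^3 = -3*p^3 is a perfect cube, so E-series; the 4-jet and mu = 7 give E_7.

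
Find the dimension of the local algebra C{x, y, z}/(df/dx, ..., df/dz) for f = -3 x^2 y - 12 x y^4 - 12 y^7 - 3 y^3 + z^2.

4

The Hessian of f at 0 is [[0, 0, 0], [0, 0, 0], [0, 0, 2]] with rank 1, so corank 2. A Groebner basis of the Jacobian ideal J(f) in C{x,y,z} is {y^3, x^2 + 3*y^2, x*y, z}; counting standard monomials gives mu = 4. Corank 2; j^3 = -3*y*(x^2 + y^2) splits into three distinct lines over C (the quadratic factor has nonzero discriminant), so D_4.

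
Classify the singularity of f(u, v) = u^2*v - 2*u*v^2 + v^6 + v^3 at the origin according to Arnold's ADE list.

D_{7}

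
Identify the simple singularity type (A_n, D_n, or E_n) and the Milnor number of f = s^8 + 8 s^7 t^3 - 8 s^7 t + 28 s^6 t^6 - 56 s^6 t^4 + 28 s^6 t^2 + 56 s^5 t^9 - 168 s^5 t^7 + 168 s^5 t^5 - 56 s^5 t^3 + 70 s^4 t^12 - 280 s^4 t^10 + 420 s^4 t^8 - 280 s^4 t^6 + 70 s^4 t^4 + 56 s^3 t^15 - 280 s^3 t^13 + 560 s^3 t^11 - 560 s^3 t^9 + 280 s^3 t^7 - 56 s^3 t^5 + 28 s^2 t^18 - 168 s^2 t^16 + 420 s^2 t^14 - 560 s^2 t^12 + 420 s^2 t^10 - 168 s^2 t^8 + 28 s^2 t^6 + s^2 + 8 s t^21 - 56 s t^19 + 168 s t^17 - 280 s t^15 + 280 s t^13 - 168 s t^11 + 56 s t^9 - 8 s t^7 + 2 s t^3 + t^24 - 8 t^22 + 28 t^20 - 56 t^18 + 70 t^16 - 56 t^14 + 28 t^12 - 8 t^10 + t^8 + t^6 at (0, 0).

Type A_{7}, Milnor number mu = 7.

The Hessian of f at 0 has rank 1. Corank 1: A-series; mu = 7 gives A_7.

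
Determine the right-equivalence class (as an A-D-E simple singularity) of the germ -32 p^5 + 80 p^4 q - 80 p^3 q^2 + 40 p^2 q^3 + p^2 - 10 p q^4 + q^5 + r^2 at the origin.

A_4

The Hessian of f at 0 is [[2, 0, 0], [0, 0, 0], [0, 0, 2]] with rank 2, so corank 1. A Groebner basis of the Jacobian ideal J(f) in C{p,q,r} is {q^4, p, r}; counting standard monomials gives mu = 4. Corank 1: A-series; mu = 4 gives A_4.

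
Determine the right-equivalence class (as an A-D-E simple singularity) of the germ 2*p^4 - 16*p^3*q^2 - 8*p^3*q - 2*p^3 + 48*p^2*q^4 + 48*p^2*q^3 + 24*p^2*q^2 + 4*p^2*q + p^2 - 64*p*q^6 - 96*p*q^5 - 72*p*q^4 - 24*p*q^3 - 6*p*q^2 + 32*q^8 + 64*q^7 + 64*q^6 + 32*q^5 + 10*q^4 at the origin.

A_3

The Hessian of f at 0 is [[2, 0], [0, 0]] with rank 1, so corank 1. A Groebner basis of the Jacobian ideal J(f) in C{p,q} is {p^2, p*q, -p/3 + q^2}; counting standard monomials gives mu = 3. Corank 1: A-series; mu = 3 gives A_3.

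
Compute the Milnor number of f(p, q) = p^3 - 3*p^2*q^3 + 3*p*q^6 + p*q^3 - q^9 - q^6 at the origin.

7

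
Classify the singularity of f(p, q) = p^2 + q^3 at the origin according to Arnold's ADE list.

A_2

The Hessian of f at 0 has rank 1. Corank 1: A-series; mu = 2 gives A_2.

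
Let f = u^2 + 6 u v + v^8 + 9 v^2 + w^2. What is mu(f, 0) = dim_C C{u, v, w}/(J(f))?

7

The Hessian of f at 0 has rank 2. Corank 1: A-series; mu = 7 gives A_7.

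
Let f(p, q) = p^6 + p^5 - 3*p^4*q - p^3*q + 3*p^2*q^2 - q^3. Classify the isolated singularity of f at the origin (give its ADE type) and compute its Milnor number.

Type E_{7}, Milnor number mu = 7.

The Hessian of f at 0 is [[0, 0], [0, 0]] with rank 0, so corank 2. A Groebner basis of the Jacobian ideal J(f) in C{p,q} is {p^3 + 9*p*q^2 + 3*q^2, p^2*q + 3*p*q^2, q^3}; counting standard monomials gives mu = 7. Corank 2; j^3 = -q^3 is a perfect cube, so E-series; the 4-jet and mu = 7 give E_7.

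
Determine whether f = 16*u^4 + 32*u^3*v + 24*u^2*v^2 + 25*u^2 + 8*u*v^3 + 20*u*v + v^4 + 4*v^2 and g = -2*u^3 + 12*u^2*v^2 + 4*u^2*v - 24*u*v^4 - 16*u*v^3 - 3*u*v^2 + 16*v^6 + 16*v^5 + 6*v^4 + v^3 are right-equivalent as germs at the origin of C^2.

No.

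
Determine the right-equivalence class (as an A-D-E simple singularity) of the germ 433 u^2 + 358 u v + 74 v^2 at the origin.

A1

The Hessian of f at 0 has rank 2. Corank 0: nondegenerate Morse point, so A_1.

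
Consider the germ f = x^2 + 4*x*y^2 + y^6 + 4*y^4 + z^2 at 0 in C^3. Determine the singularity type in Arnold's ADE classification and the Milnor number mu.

The Hessian of f at 0 has rank 2. Corank 1: A-series; mu = 5 gives A_5.

Type A_{5}, Milnor number mu = 5.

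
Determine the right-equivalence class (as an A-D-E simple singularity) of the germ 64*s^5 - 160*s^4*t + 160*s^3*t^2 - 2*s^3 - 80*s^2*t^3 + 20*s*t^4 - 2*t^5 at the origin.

E_{8}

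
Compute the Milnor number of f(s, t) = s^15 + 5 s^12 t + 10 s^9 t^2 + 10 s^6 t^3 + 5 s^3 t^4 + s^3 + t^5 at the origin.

The Hessian of f at 0 has rank 0. Corank 2; j^3 = s^3 is a perfect cube, so E-series; the 5-jet and mu = 8 give E_8.

8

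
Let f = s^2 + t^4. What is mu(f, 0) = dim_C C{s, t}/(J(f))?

The Hessian of f at 0 has rank 1. Corank 1: A-series; mu = 3 gives A_3.

3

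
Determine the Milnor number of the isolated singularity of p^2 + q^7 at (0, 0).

6

The Hessian of f at 0 is [[2, 0], [0, 0]] with rank 1, so corank 1. A Groebner basis of the Jacobian ideal J(f) in C{p,q} is {q^6, p}; counting standard monomials gives mu = 6. Corank 1: A-series; mu = 6 gives A_6.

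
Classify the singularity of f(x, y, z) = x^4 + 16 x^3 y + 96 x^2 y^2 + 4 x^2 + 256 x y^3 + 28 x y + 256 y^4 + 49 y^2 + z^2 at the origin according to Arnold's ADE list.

The Hessian of f at 0 has rank 2. Corank 1: A-series; mu = 3 gives A_3.

A3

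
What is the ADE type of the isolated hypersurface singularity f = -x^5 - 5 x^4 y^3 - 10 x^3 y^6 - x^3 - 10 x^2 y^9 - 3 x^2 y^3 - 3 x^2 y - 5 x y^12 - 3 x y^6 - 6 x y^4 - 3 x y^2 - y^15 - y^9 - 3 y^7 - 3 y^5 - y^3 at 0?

The Hessian of f at 0 has rank 0. Corank 2; j^3 = -(x + y)^3 is a perfect cube, so E-series; the 5-jet and mu = 8 give E_8.

E8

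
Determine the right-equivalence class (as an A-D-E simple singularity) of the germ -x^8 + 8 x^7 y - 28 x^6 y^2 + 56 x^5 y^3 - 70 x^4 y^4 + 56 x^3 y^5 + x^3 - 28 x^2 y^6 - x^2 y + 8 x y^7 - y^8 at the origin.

The Hessian of f at 0 is [[0, 0], [0, 0]] with rank 0, so corank 2. A Groebner basis of the Jacobian ideal J(f) in C{x,y} is {x*y/8 + y^7, x*y^2, x^2 - x*y}; counting standard monomials gives mu = 9. Corank 2; j^3 = x^2*(x - y) has shape L^2 M (L != M), so D-series; mu = 9 gives D_9.

D_9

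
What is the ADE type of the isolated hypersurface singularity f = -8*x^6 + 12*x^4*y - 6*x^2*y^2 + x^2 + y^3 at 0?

A_{2}

The Hessian of f at 0 has rank 1. Corank 1: A-series; mu = 2 gives A_2.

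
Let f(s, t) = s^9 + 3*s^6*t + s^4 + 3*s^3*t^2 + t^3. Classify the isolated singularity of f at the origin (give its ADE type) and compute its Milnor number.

Type E6, Milnor number mu = 6.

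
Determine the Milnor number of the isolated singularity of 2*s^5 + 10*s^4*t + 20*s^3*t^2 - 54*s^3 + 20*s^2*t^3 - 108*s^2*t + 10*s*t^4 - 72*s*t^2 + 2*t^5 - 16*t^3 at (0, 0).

8

The Hessian of f at 0 is [[0, 0], [0, 0]] with rank 0, so corank 2. A Groebner basis of the Jacobian ideal J(f) in C{s,t} is {t^5, s*t^3 + 3*t^4/4, s^2 + 4*s*t/3 + 4*t^2/9}; counting standard monomials gives mu = 8. Corank 2; j^3 = -2*(3*s + 2*t)^3 is a perfect cube, so E-series; the 5-jet and mu = 8 give E_8.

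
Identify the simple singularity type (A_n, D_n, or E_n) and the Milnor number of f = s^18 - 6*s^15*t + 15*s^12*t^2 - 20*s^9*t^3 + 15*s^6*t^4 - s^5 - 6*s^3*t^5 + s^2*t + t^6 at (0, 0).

Type D_7, Milnor number mu = 7.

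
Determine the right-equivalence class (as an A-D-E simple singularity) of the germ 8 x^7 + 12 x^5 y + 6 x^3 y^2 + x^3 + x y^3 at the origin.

The Hessian of f at 0 has rank 0. Corank 2; j^3 = x^3 is a perfect cube, so E-series; the 4-jet and mu = 7 give E_7.

E_7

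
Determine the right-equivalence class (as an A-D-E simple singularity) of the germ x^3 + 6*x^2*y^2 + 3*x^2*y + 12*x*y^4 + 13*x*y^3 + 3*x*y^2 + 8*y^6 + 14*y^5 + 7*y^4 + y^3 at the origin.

The Hessian of f at 0 is [[0, 0], [0, 0]] with rank 0, so corank 2. A Groebner basis of the Jacobian ideal J(f) in C{x,y} is {-x^2/4 - x*y/2 + y^4 - y^3/12 - y^2/4, x^3 + 5*x^2/4 + 5*x*y/2 + 17*y^3/12 + 5*y^2/4, x^2*y - 11*x^2/12 - 11*x*y/6 - 47*y^3/36 - 11*y^2/12, x^2/2 + x*y^2 + x*y + 7*y^3/6 + y^2/2}; counting standard monomials gives mu = 7. Corank 2; j^3 = (x + y)^3 is a perfect cube, so E-series; the 4-jet and mu = 7 give E_7.

E_7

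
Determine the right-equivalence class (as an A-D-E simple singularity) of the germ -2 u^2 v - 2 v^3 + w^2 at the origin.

The Hessian of f at 0 has rank 1. Corank 2; j^3 = -2*v*(u^2 + v^2) splits into three distinct lines over C (the quadratic factor has nonzero discriminant), so D_4.

D_4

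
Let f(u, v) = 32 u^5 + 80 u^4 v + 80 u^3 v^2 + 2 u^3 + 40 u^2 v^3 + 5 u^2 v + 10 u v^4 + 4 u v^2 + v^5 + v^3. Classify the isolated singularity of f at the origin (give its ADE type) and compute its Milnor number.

Type D_6, Milnor number mu = 6.

The Hessian of f at 0 is [[0, 0], [0, 0]] with rank 0, so corank 2. A Groebner basis of the Jacobian ideal J(f) in C{u,v} is {u*v/10 + v^4 + v^2/10, u*v^2 + v^3, u^2 + 3*u*v/2 + v^2/2}; counting standard monomials gives mu = 6. Corank 2; j^3 = (u + v)^2*(2*u + v) has shape L^2 M (L != M), so D-series; mu = 6 gives D_6.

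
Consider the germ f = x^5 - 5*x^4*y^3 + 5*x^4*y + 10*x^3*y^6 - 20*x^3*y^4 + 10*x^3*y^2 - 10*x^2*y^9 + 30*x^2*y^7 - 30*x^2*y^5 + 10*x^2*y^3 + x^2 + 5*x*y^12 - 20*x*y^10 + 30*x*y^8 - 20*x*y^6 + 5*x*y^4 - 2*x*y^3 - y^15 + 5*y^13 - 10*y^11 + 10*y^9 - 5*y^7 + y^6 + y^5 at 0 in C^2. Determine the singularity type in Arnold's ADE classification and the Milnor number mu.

Type A_4, Milnor number mu = 4.

The Hessian of f at 0 is [[2, 0], [0, 0]] with rank 1, so corank 1. A Groebner basis of the Jacobian ideal J(f) in C{x,y} is {-x + y^3, x^2, x*y}; counting standard monomials gives mu = 4. Corank 1: A-series; mu = 4 gives A_4.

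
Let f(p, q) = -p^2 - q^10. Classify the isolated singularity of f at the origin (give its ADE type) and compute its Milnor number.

The Hessian of f at 0 has rank 1. Corank 1: A-series; mu = 9 gives A_9.

Type A_{9}, Milnor number mu = 9.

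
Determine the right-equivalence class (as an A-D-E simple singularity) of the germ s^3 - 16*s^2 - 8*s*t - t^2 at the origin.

A_2

The Hessian of f at 0 has rank 1. Corank 1: A-series; mu = 2 gives A_2.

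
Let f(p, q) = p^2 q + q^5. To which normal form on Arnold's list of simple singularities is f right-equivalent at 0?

D_6

The Hessian of f at 0 has rank 0. Corank 2; j^3 = p^2*q has shape L^2 M (L != M), so D-series; mu = 6 gives D_6.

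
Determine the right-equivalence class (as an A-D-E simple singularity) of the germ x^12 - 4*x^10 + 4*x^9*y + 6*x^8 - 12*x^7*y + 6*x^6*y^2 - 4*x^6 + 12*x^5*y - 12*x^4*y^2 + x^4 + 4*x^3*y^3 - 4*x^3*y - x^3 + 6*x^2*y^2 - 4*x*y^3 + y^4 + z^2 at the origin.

E_6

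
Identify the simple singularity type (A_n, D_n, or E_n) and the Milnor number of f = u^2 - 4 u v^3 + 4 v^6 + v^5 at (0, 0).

Type A_4, Milnor number mu = 4.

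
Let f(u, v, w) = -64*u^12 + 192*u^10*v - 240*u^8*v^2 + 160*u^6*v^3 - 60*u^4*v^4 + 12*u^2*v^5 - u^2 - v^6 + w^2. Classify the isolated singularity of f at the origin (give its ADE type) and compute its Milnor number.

Type A_5, Milnor number mu = 5.

The Hessian of f at 0 has rank 2. Corank 1: A-series; mu = 5 gives A_5.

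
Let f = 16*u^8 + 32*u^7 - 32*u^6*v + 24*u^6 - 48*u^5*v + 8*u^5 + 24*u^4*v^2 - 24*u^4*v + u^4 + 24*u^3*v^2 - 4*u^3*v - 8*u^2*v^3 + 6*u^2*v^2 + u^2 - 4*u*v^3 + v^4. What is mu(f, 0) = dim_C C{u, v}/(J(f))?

The Hessian of f at 0 has rank 1. Corank 1: A-series; mu = 3 gives A_3.

3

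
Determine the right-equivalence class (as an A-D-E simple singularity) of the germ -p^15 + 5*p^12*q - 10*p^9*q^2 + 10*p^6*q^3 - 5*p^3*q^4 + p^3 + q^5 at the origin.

The Hessian of f at 0 is [[0, 0], [0, 0]] with rank 0, so corank 2. A Groebner basis of the Jacobian ideal J(f) in C{p,q} is {q^4, p^2}; counting standard monomials gives mu = 8. Corank 2; j^3 = p^3 is a perfect cube, so E-series; the 5-jet and mu = 8 give E_8.

E_8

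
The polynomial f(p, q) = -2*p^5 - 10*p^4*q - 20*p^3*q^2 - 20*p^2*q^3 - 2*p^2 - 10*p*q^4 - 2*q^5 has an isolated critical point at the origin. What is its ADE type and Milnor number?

Type A_{4}, Milnor number mu = 4.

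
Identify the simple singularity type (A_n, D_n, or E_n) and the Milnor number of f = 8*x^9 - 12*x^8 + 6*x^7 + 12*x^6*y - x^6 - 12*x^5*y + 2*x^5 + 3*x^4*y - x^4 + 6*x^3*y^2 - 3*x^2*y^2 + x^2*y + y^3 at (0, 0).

Type D4, Milnor number mu = 4.

The Hessian of f at 0 is [[0, 0], [0, 0]] with rank 0, so corank 2. A Groebner basis of the Jacobian ideal J(f) in C{x,y} is {y^3, x^2 + 3*y^2, x*y}; counting standard monomials gives mu = 4. Corank 2; j^3 = y*(x^2 + y^2) splits into three distinct lines over C (the quadratic factor has nonzero discriminant), so D_4.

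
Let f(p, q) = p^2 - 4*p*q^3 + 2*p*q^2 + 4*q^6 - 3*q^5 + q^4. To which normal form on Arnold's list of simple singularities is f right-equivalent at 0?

A4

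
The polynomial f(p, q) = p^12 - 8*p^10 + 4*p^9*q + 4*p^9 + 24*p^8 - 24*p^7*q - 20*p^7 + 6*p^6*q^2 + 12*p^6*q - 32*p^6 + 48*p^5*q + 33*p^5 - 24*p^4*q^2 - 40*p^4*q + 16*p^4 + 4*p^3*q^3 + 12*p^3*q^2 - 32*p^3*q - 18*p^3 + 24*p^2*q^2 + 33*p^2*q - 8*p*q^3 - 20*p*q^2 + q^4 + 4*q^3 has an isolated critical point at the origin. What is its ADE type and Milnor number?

Type D_{5}, Milnor number mu = 5.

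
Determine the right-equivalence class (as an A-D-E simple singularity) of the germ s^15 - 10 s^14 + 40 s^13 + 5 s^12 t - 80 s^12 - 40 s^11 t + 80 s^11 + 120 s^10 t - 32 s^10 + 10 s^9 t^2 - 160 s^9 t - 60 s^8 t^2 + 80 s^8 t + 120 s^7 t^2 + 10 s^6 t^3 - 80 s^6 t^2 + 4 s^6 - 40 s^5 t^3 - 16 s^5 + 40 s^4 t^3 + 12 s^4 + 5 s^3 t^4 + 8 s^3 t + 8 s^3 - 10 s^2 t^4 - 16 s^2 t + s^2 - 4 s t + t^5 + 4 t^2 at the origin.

A_{4}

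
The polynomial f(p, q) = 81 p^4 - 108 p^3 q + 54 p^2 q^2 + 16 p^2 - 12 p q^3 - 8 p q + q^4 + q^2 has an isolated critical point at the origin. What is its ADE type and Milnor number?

The Hessian of f at 0 is [[32, -8], [-8, 2]] with rank 1, so corank 1. A Groebner basis of the Jacobian ideal J(f) in C{p,q} is {q^3, p - q/4}; counting standard monomials gives mu = 3. Corank 1: A-series; mu = 3 gives A_3.

Type A_{3}, Milnor number mu = 3.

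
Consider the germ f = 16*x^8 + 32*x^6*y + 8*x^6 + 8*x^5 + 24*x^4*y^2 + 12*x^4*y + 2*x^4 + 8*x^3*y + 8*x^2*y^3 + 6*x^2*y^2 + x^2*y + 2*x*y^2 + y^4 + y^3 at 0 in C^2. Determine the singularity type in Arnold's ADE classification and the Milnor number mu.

The Hessian of f at 0 is [[0, 0], [0, 0]] with rank 0, so corank 2. A Groebner basis of the Jacobian ideal J(f) in C{x,y} is {x*y^2 - x*y/2 - y^2/2, x*y/2 + y^3 + y^2/2, x^2 - y^2}; counting standard monomials gives mu = 5. Corank 2; j^3 = y*(x + y)^2 has shape L^2 M (L != M), so D-series; mu = 5 gives D_5.

Type D_5, Milnor number mu = 5.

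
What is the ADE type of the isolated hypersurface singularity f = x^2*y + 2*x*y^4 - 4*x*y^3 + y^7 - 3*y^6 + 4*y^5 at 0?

D_{7}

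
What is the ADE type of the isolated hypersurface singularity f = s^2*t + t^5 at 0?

D6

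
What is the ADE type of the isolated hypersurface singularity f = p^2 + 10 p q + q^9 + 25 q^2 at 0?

A_8

The Hessian of f at 0 is [[2, 10], [10, 50]] with rank 1, so corank 1. A Groebner basis of the Jacobian ideal J(f) in C{p,q} is {q^8, p + 5*q}; counting standard monomials gives mu = 8. Corank 1: A-series; mu = 8 gives A_8.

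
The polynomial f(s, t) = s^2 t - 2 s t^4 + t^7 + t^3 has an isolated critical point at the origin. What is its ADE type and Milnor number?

The Hessian of f at 0 has rank 0. Corank 2; j^3 = t*(s^2 + t^2) splits into three distinct lines over C (the quadratic factor has nonzero discriminant), so D_4.

Type D_{4}, Milnor number mu = 4.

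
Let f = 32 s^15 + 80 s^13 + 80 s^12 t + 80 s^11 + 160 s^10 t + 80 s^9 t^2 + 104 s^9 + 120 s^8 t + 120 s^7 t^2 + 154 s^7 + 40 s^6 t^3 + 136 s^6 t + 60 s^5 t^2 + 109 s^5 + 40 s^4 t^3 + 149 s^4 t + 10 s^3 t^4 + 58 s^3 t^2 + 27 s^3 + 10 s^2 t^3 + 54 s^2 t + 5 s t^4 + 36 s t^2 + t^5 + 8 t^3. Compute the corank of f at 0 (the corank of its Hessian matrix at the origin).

2

Hessian at 0 has rank 0.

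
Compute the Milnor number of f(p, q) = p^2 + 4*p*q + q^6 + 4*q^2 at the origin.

The Hessian of f at 0 is [[2, 4], [4, 8]] with rank 1, so corank 1. A Groebner basis of the Jacobian ideal J(f) in C{p,q} is {q^5, p + 2*q}; counting standard monomials gives mu = 5. Corank 1: A-series; mu = 5 gives A_5.

5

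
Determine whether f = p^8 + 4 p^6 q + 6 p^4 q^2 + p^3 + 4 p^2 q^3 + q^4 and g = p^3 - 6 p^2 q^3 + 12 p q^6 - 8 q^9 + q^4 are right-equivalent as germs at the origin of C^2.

Yes.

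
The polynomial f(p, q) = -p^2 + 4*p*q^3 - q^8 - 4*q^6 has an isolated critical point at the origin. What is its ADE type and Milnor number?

The Hessian of f at 0 is [[-2, 0], [0, 0]] with rank 1, so corank 1. A Groebner basis of the Jacobian ideal J(f) in C{p,q} is {p^3, p^2*q, -p/2 + q^3}; counting standard monomials gives mu = 7. Corank 1: A-series; mu = 7 gives A_7.

Type A_7, Milnor number mu = 7.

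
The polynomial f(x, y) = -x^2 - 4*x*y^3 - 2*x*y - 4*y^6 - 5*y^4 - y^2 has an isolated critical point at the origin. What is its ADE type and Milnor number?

Type A_{3}, Milnor number mu = 3.

The Hessian of f at 0 has rank 1. Corank 1: A-series; mu = 3 gives A_3.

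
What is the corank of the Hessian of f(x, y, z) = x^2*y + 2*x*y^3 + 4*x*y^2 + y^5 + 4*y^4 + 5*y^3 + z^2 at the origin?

2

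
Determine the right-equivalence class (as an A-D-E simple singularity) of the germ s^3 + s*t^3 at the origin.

The Hessian of f at 0 is [[0, 0], [0, 0]] with rank 0, so corank 2. A Groebner basis of the Jacobian ideal J(f) in C{s,t} is {s^3, s*t^2, 3*s^2 + t^3}; counting standard monomials gives mu = 7. Corank 2; j^3 = s^3 is a perfect cube, so E-series; the 4-jet and mu = 7 give E_7.

E7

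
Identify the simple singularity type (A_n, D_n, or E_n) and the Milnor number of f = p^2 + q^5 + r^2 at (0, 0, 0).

The Hessian of f at 0 has rank 2. Corank 1: A-series; mu = 4 gives A_4.

Type A4, Milnor number mu = 4.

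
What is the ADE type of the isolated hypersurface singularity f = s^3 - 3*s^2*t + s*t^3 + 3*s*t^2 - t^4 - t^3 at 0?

E7

The Hessian of f at 0 has rank 0. Corank 2; j^3 = (s - t)^3 is a perfect cube, so E-series; the 4-jet and mu = 7 give E_7.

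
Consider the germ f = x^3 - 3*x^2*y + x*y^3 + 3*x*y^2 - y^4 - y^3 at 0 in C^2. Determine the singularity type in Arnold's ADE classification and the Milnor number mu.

Type E7, Milnor number mu = 7.

The Hessian of f at 0 has rank 0. Corank 2; j^3 = (x - y)^3 is a perfect cube, so E-series; the 4-jet and mu = 7 give E_7.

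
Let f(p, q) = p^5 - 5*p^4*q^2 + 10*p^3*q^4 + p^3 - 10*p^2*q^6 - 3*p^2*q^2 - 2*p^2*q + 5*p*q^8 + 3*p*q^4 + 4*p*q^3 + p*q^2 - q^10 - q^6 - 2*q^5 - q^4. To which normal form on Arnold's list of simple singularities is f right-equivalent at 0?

The Hessian of f at 0 is [[0, 0], [0, 0]] with rank 0, so corank 2. A Groebner basis of the Jacobian ideal J(f) in C{p,q} is {p^3 - p^2/2 + q^2/2, p^2*q - 3*p^2/4 + p*q/2 + q^2/4, -p^2 + p*q^2 + p*q, -5*p^2/4 + 3*p*q/2 + q^3 - q^2/4}; counting standard monomials gives mu = 6. Corank 2; j^3 = p*(p - q)^2 has shape L^2 M (L != M), so D-series; mu = 6 gives D_6.

D6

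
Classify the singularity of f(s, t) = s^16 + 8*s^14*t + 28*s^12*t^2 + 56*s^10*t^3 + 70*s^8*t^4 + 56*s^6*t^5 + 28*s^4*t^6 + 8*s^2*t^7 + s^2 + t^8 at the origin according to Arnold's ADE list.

The Hessian of f at 0 is [[2, 0], [0, 0]] with rank 1, so corank 1. A Groebner basis of the Jacobian ideal J(f) in C{s,t} is {t^7, s}; counting standard monomials gives mu = 7. Corank 1: A-series; mu = 7 gives A_7.

A_{7}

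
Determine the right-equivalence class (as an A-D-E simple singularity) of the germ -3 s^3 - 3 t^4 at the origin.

E_{6}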